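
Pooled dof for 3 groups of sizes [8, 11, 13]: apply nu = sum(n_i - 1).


nu = sum_i (n_i - 1)
nu = ((8 - 1) + (11 - 1) + (13 - 1))
nu = 7 + 10 + 12
nu = 29

29


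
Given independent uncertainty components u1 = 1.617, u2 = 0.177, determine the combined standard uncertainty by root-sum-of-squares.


uc = sqrt(1.617^2 + 0.177^2)
uc = sqrt(2.646018)
uc = 1.6267

1.6267


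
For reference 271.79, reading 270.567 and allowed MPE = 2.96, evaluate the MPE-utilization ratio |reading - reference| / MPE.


e = indication - reference = 270.567 - 271.79 = -1.2230
|e| = 1.2230
ratio = |e| / MPE = 1.2230 / 2.96
ratio = 0.4132

0.4132


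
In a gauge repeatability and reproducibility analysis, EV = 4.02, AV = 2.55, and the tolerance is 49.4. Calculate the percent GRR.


GRR = sqrt(EV^2 + AV^2) = sqrt(4.02^2 + 2.55^2) = 4.7605567
%GRR = GRR / tol * 100 = 4.7605567 / 49.4 * 100
%GRR = 9.6368

9.6368


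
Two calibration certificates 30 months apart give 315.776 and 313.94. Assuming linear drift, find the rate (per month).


rate = (v2 - v1) / months
= (313.94 - 315.776) / 30
= -1.8360 / 30
= -0.0612

-0.0612


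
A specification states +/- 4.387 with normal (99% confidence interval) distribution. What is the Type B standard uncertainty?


u_B = half_width / 2.576
u_B = 4.387 / 2.576
u_B = 1.7030

1.7030


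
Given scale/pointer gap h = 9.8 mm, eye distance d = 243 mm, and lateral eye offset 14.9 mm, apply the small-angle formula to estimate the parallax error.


error = h * offset / d
= 9.8 * 14.9 / 243
= 0.6009

0.6009


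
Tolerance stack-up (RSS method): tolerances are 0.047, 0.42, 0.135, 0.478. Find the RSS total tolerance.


RSS = sqrt(0.047^2 + 0.42^2 + 0.135^2 + 0.478^2)
= sqrt(0.425318)
= 0.6522

0.6522


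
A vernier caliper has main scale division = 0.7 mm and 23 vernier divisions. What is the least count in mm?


LC = MSD / n_div
= 0.7 / 23
= 0.0304

0.0304


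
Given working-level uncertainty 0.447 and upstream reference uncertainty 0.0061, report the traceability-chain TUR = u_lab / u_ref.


TUR = u_lab / u_ref
= 0.447 / 0.0061
= 73.2787

73.2787


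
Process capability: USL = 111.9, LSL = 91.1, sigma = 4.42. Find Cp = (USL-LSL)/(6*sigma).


Cp = (USL - LSL) / (6 * sigma)
= (111.9 - 91.1) / (6 * 4.42)
= 20.8000 / 26.5200
= 0.7843

0.7843


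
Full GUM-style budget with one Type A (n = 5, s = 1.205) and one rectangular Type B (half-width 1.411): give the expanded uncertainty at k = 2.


u_A = s / sqrt(n) = 1.205 / sqrt(5) = 0.53889238
u_B = half_width / sqrt(3) = 1.411 / sqrt(3) = 0.81464123
uc = sqrt(u_A^2 + u_B^2) = sqrt(0.53889238^2 + 0.81464123^2) = 0.97675244
U = k * uc = 2 * 0.97675244
U = 1.9535

1.9535


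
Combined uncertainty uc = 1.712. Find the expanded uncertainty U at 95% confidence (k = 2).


U = k * uc
U = 2 * 1.712
U = 3.4240

3.4240


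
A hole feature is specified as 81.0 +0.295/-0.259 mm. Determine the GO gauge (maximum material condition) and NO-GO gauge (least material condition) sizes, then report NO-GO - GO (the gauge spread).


GO = nominal - lower_tol (smallest hole = maximum material condition)
GO = 81.0 - 0.259 = 80.741
NO-GO = nominal + upper_tol (largest hole = least material condition)
NO-GO = 81.0 + 0.295 = 81.295
spread = NO-GO - GO = 81.295 - 80.741 = 0.5540

0.5540


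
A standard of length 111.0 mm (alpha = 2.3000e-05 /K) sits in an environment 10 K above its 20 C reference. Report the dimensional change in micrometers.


dL = L * alpha * dT
= 111.0 * 2.3000e-05 * 10
= 0.0255300 mm
dL_um = 0.0255300 * 1000 = 25.5300 um

25.5300


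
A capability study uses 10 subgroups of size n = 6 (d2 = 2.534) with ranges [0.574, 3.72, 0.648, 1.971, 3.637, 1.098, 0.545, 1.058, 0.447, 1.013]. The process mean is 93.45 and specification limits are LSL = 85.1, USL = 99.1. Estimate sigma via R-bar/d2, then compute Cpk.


R_bar = (0.574 + 3.72 + 0.648 + 1.971 + 3.637 + 1.098 + 0.545 + 1.058 + 0.447 + 1.013) / 10 = 1.4711
sigma = R_bar / d2 = 1.4711 / 2.534 = 0.58054459
Cp = (USL - LSL)/(6*sigma) = (99.1 - 85.1)/(6*0.58054459) = 4.0192
Cpu = (99.1 - 93.45)/(3*0.58054459) = 3.2441
Cpl = (93.45 - 85.1)/(3*0.58054459) = 4.7943
Cpk = min(Cpu, Cpl) = 3.2441

3.2441


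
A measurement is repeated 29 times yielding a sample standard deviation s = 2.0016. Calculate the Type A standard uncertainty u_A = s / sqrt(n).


u_A = s / sqrt(n)
u_A = 2.0016 / sqrt(29)
u_A = 2.0016 / 5.3851648
u_A = 0.3717

0.3717


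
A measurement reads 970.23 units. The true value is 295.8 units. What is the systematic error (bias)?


Systematic error = measured - true
= 970.23 - 295.8
= 674.4300

674.4300


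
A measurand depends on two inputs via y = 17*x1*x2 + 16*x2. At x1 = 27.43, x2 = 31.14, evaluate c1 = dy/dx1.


y = 17*x1*x2 + 16*x2
dy/dx1 = 17*x2
Evaluate at x2 = 31.14: c1 = 17 * 31.14
c1 = 529.3800

529.3800


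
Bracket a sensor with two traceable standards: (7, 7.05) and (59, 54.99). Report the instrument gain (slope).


slope = (y2 - y1) / (x2 - x1)
= (54.99 - 7.05) / (59 - 7)
= 47.9400 / 52
= 0.9219

0.9219


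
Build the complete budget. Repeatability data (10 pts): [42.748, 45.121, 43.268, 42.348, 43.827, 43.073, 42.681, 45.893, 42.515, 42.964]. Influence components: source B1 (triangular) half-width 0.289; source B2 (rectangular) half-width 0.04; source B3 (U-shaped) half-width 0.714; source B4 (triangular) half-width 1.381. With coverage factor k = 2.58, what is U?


mean = (42.748 + 45.121 + 43.268 + 42.348 + 43.827 + 43.073 + 42.681 + 45.893 + 42.515 + 42.964) / 10 = 43.4438
s = sqrt(sum((x - mean)^2)/(n-1)) = 1.1778737
u_A = s / sqrt(n) = 1.1778737 / sqrt(10) = 0.37247637
u_B1 = 0.289 / sqrt(6) = 0.11798376
u_B2 = 0.04 / sqrt(3) = 0.023094011
u_B3 = 0.714 / sqrt(2) = 0.50487424
u_B4 = 1.381 / sqrt(6) = 0.56379089
uc = sqrt(0.37247637^2 + 0.11798376^2 + 0.023094011^2 + 0.50487424^2 + 0.56379089^2) = 0.85202718
U = k * uc = 2.58 * 0.85202718
U = 2.1982

2.1982


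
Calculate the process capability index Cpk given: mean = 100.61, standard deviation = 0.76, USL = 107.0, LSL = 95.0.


Cpu = (USL - mean) / (3*sigma) = (107.0 - 100.61) / (3*0.76) = 2.8026
Cpl = (mean - LSL) / (3*sigma) = (100.61 - 95.0) / (3*0.76) = 2.4605
Cpk = min(Cpu, Cpl) = 2.4605

2.4605


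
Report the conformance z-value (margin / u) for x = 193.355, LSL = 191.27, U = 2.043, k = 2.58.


u = U / k = 2.043 / 2.58 = 0.79186047
margin = |LSL - x| = |191.27 - 193.355| = 2.085
z = margin / u = 2.085 / 0.79186047
z = 2.6330

2.6330


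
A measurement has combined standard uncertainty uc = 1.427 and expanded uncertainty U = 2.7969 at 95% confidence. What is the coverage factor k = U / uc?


k = U / uc
k = 2.7969 / 1.427
k = 1.96

1.96


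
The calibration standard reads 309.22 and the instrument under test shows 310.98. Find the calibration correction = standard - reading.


Correction = standard - reading
= 309.22 - 310.98
= -1.7600

-1.7600


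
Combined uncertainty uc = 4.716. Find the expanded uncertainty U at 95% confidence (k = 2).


U = k * uc
U = 2 * 4.716
U = 9.4320

9.4320


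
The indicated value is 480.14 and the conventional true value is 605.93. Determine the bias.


Systematic error = measured - true
= 480.14 - 605.93
= -125.7900

-125.7900


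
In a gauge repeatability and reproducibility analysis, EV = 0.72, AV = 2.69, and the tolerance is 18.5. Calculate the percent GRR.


GRR = sqrt(EV^2 + AV^2) = sqrt(0.72^2 + 2.69^2) = 2.7846903
%GRR = GRR / tol * 100 = 2.7846903 / 18.5 * 100
%GRR = 15.0524

15.0524


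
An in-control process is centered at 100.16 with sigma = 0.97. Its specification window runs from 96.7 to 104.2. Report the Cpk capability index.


Cpu = (USL - mean) / (3*sigma) = (104.2 - 100.16) / (3*0.97) = 1.3883
Cpl = (mean - LSL) / (3*sigma) = (100.16 - 96.7) / (3*0.97) = 1.1890
Cpk = min(Cpu, Cpl) = 1.1890

1.1890


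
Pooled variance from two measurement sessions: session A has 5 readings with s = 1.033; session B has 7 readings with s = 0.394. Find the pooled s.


s_p = sqrt(((n1-1)*s1^2 + (n2-1)*s2^2) / (n1+n2-2))
numerator = (5-1)*1.033^2 + (7-1)*0.394^2 = 4.268356 + 0.931416 = 5.199772
denominator = 5 + 7 - 2 = 10
s_p^2 = 5.199772 / 10 = 0.5199772
s_p = sqrt(0.5199772) = 0.7211

0.7211


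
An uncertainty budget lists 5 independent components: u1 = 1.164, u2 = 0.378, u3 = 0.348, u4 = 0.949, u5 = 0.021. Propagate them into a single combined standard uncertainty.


uc = sqrt(1.164^2 + 0.378^2 + 0.348^2 + 0.949^2 + 0.021^2)
uc = sqrt(2.519926)
uc = 1.5874

1.5874


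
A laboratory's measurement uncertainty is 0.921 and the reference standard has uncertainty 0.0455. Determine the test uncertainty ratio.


TUR = u_lab / u_ref
= 0.921 / 0.0455
= 20.2418

20.2418


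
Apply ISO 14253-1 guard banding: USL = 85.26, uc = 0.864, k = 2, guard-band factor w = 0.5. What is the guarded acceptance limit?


U = k * uc = 2 * 0.864 = 1.728
guard band g = w * U = 0.5 * 1.728 = 0.864
AL = USL - g = 85.26 - 0.864
AL = 84.3960

84.3960


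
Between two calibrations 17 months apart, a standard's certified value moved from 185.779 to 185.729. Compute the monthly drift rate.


rate = (v2 - v1) / months
= (185.729 - 185.779) / 17
= -0.0500 / 17
= -0.0029

-0.0029


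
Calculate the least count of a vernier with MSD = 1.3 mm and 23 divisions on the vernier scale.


LC = MSD / n_div
= 1.3 / 23
= 0.0565

0.0565


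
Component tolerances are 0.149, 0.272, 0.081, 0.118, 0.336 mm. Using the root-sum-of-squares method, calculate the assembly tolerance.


RSS = sqrt(0.149^2 + 0.272^2 + 0.081^2 + 0.118^2 + 0.336^2)
= sqrt(0.229566)
= 0.4791

0.4791


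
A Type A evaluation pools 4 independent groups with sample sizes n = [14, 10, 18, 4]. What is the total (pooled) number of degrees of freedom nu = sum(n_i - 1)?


nu = sum_i (n_i - 1)
nu = ((14 - 1) + (10 - 1) + (18 - 1) + (4 - 1))
nu = 13 + 9 + 17 + 3
nu = 42

42


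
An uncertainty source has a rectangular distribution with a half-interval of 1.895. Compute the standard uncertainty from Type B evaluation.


u_B = half_width / sqrt(3)
u_B = 1.895 / 1.7320508
u_B = 1.0941

1.0941


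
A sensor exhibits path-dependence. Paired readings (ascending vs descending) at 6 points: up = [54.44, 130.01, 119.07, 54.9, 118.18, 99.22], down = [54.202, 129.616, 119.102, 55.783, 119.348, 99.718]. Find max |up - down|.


|54.44 - 54.202| = 0.2380
|130.01 - 129.616| = 0.3940
|119.07 - 119.102| = 0.0320
|54.9 - 55.783| = 0.8830
|118.18 - 119.348| = 1.1680
|99.22 - 99.718| = 0.4980
hysteresis = max(diffs) = 1.1680

1.1680


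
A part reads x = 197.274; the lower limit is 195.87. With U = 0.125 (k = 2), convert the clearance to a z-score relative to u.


u = U / k = 0.125 / 2 = 0.0625
margin = |LSL - x| = |195.87 - 197.274| = 1.404
z = margin / u = 1.404 / 0.0625
z = 22.4640

22.4640


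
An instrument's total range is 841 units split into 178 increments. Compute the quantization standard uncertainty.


resolution = range / divisions
resolution = 841 / 178 = 4.7247191
u_res = resolution / (2*sqrt(3))
u_res = 4.7247191 / 3.4641016
u_res = 1.3639

1.3639


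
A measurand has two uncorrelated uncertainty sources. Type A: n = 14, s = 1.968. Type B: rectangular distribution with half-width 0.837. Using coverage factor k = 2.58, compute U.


u_A = s / sqrt(n) = 1.968 / sqrt(14) = 0.52597012
u_B = half_width / sqrt(3) = 0.837 / sqrt(3) = 0.48324218
uc = sqrt(u_A^2 + u_B^2) = sqrt(0.52597012^2 + 0.48324218^2) = 0.71426016
U = k * uc = 2.58 * 0.71426016
U = 1.8428

1.8428


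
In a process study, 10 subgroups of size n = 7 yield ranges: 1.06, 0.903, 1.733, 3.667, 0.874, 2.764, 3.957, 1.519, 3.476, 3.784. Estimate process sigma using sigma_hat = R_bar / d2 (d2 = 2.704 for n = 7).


R_bar = (1.06 + 0.903 + 1.733 + 3.667 + 0.874 + 2.764 + 3.957 + 1.519 + 3.476 + 3.784) / 10
R_bar = 23.737 / 10 = 2.3737
sigma_hat = R_bar / d2 = 2.3737 / 2.704 = 0.8778

0.8778


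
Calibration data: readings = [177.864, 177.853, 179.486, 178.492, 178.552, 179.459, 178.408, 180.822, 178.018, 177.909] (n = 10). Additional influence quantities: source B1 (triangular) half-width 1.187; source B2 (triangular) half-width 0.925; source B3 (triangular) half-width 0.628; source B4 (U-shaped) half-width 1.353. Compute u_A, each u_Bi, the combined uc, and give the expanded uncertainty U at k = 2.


mean = (177.864 + 177.853 + 179.486 + 178.492 + 178.552 + 179.459 + 178.408 + 180.822 + 178.018 + 177.909) / 10 = 178.6863
s = sqrt(sum((x - mean)^2)/(n-1)) = 0.96335214
u_A = s / sqrt(n) = 0.96335214 / sqrt(10) = 0.3046387
u_B1 = 1.187 / sqrt(6) = 0.48459072
u_B2 = 0.925 / sqrt(6) = 0.37762967
u_B3 = 0.628 / sqrt(6) = 0.25637993
u_B4 = 1.353 / sqrt(2) = 0.95671547
uc = sqrt(0.3046387^2 + 0.48459072^2 + 0.37762967^2 + 0.25637993^2 + 0.95671547^2) = 1.2046876
U = k * uc = 2 * 1.2046876
U = 2.4094

2.4094


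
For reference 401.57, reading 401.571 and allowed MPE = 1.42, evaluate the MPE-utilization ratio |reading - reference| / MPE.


e = indication - reference = 401.571 - 401.57 = 0.0010
|e| = 0.0010
ratio = |e| / MPE = 0.0010 / 1.42
ratio = 7.0423e-04

7.0423e-04


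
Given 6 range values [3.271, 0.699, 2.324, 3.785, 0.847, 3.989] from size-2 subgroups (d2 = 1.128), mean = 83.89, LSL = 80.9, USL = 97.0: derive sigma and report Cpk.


R_bar = (3.271 + 0.699 + 2.324 + 3.785 + 0.847 + 3.989) / 6 = 2.4858333
sigma = R_bar / d2 = 2.4858333 / 1.128 = 2.2037529
Cp = (USL - LSL)/(6*sigma) = (97.0 - 80.9)/(6*2.2037529) = 1.2176
Cpu = (97.0 - 83.89)/(3*2.2037529) = 1.9830
Cpl = (83.89 - 80.9)/(3*2.2037529) = 0.4523
Cpk = min(Cpu, Cpl) = 0.4523

0.4523


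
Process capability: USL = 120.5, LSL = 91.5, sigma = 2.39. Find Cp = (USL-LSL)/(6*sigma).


Cp = (USL - LSL) / (6 * sigma)
= (120.5 - 91.5) / (6 * 2.39)
= 29.0000 / 14.3400
= 2.0223

2.0223


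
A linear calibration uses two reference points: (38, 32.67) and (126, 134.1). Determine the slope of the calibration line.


slope = (y2 - y1) / (x2 - x1)
= (134.1 - 32.67) / (126 - 38)
= 101.4300 / 88
= 1.1526

1.1526


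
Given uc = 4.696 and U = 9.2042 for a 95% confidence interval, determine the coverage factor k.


k = U / uc
k = 9.2042 / 4.696
k = 1.96

1.96


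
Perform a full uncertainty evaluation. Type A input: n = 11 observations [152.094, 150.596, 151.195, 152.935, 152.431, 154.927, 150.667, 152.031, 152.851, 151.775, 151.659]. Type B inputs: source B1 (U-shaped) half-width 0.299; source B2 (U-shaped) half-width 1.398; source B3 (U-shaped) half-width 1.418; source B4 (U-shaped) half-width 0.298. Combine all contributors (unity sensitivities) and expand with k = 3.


mean = (152.094 + 150.596 + 151.195 + 152.935 + 152.431 + 154.927 + 150.667 + 152.031 + 152.851 + 151.775 + 151.659) / 11 = 152.1055455
s = sqrt(sum((x - mean)^2)/(n-1)) = 1.2166269
u_A = s / sqrt(n) = 1.2166269 / sqrt(11) = 0.36682681
u_B1 = 0.299 / sqrt(2) = 0.21142493
u_B2 = 1.398 / sqrt(2) = 0.98853528
u_B3 = 1.418 / sqrt(2) = 1.0026774
u_B4 = 0.298 / sqrt(2) = 0.21071782
uc = sqrt(0.36682681^2 + 0.21142493^2 + 0.98853528^2 + 1.0026774^2 + 0.21071782^2) = 1.4853378
U = k * uc = 3 * 1.4853378
U = 4.4560

4.4560


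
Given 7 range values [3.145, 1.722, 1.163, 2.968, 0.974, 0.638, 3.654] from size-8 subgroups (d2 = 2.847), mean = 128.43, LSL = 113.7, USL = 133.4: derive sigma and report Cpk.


R_bar = (3.145 + 1.722 + 1.163 + 2.968 + 0.974 + 0.638 + 3.654) / 7 = 2.0377143
sigma = R_bar / d2 = 2.0377143 / 2.847 = 0.71574089
Cp = (USL - LSL)/(6*sigma) = (133.4 - 113.7)/(6*0.71574089) = 4.5873
Cpu = (133.4 - 128.43)/(3*0.71574089) = 2.3146
Cpl = (128.43 - 113.7)/(3*0.71574089) = 6.8600
Cpk = min(Cpu, Cpl) = 2.3146

2.3146


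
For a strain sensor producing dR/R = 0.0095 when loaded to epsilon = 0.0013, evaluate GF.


GF = (dR/R) / epsilon
= 0.0095 / 0.0013
= 7.3077

7.3077


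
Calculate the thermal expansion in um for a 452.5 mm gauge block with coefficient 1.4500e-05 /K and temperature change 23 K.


dL = L * alpha * dT
= 452.5 * 1.4500e-05 * 23
= 0.1509087 mm
dL_um = 0.1509087 * 1000 = 150.9087 um

150.9087


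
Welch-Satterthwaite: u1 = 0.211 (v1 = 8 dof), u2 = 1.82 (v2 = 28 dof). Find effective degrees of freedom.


uc = sqrt(u1^2 + u2^2) = sqrt(0.211^2 + 1.82^2) = 1.8321902
v_eff = uc^4 / (u1^4/v1 + u2^4/v2)
= 1.8321902^4 / (0.211^4/8 + 1.82^4/28)
= 11.268918 / 0.39210468
v_eff = 28.7396

28.7396


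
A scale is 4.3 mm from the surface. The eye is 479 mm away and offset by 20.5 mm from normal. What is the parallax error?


error = h * offset / d
= 4.3 * 20.5 / 479
= 0.1840

0.1840


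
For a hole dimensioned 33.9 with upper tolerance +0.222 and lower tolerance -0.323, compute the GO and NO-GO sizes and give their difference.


GO = nominal - lower_tol (smallest hole = maximum material condition)
GO = 33.9 - 0.323 = 33.577
NO-GO = nominal + upper_tol (largest hole = least material condition)
NO-GO = 33.9 + 0.222 = 34.122
spread = NO-GO - GO = 34.122 - 33.577 = 0.5450

0.5450


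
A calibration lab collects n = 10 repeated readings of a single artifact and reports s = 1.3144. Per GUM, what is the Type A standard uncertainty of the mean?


u_A = s / sqrt(n)
u_A = 1.3144 / sqrt(10)
u_A = 1.3144 / 3.1622777
u_A = 0.4156

0.4156


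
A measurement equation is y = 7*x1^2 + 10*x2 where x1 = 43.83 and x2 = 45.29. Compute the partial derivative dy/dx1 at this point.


y = 7*x1^2 + 10*x2
dy/dx1 = 2*7*x1
Evaluate at x1 = 43.83: c1 = 14 * 43.83
c1 = 613.6200

613.6200


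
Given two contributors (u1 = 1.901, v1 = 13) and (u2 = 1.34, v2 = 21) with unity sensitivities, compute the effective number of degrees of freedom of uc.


uc = sqrt(u1^2 + u2^2) = sqrt(1.901^2 + 1.34^2) = 2.3258119
v_eff = uc^4 / (u1^4/v1 + u2^4/v2)
= 2.3258119^4 / (1.901^4/13 + 1.34^4/21)
= 29.261619 / 1.1581137
v_eff = 25.2666

25.2666


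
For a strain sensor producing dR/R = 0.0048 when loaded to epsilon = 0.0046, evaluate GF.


GF = (dR/R) / epsilon
= 0.0048 / 0.0046
= 1.0435

1.0435


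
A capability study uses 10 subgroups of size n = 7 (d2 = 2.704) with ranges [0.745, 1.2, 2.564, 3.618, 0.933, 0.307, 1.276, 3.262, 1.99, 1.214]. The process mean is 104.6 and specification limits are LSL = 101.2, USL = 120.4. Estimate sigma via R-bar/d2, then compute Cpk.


R_bar = (0.745 + 1.2 + 2.564 + 3.618 + 0.933 + 0.307 + 1.276 + 3.262 + 1.99 + 1.214) / 10 = 1.7109
sigma = R_bar / d2 = 1.7109 / 2.704 = 0.63272929
Cp = (USL - LSL)/(6*sigma) = (120.4 - 101.2)/(6*0.63272929) = 5.0575
Cpu = (120.4 - 104.6)/(3*0.63272929) = 8.3237
Cpl = (104.6 - 101.2)/(3*0.63272929) = 1.7912
Cpk = min(Cpu, Cpl) = 1.7912

1.7912


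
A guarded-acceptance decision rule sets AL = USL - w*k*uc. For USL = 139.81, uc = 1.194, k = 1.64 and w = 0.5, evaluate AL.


U = k * uc = 1.64 * 1.194 = 1.95816
guard band g = w * U = 0.5 * 1.95816 = 0.97908
AL = USL - g = 139.81 - 0.97908
AL = 138.8309

138.8309


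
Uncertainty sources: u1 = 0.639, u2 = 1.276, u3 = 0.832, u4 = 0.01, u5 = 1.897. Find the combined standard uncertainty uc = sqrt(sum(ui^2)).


uc = sqrt(0.639^2 + 1.276^2 + 0.832^2 + 0.01^2 + 1.897^2)
uc = sqrt(6.32743)
uc = 2.5154

2.5154


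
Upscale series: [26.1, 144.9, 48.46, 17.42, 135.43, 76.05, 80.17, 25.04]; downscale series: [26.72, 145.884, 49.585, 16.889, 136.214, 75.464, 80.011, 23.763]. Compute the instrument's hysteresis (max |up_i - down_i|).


|26.1 - 26.72| = 0.6200
|144.9 - 145.884| = 0.9840
|48.46 - 49.585| = 1.1250
|17.42 - 16.889| = 0.5310
|135.43 - 136.214| = 0.7840
|76.05 - 75.464| = 0.5860
|80.17 - 80.011| = 0.1590
|25.04 - 23.763| = 1.2770
hysteresis = max(diffs) = 1.2770

1.2770


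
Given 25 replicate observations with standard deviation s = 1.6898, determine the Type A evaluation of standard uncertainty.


u_A = s / sqrt(n)
u_A = 1.6898 / sqrt(25)
u_A = 1.6898 / 5
u_A = 0.3380

0.3380


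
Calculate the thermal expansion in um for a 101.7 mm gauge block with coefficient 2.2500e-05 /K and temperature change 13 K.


dL = L * alpha * dT
= 101.7 * 2.2500e-05 * 13
= 0.0297473 mm
dL_um = 0.0297473 * 1000 = 29.7473 um

29.7473


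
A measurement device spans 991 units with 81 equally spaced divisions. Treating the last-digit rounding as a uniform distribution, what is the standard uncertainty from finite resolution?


resolution = range / divisions
resolution = 991 / 81 = 12.234568
u_res = resolution / (2*sqrt(3))
u_res = 12.234568 / 3.4641016
u_res = 3.5318

3.5318


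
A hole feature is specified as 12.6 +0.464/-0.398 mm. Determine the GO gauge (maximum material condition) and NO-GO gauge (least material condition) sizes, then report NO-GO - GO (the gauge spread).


GO = nominal - lower_tol (smallest hole = maximum material condition)
GO = 12.6 - 0.398 = 12.202
NO-GO = nominal + upper_tol (largest hole = least material condition)
NO-GO = 12.6 + 0.464 = 13.064
spread = NO-GO - GO = 13.064 - 12.202 = 0.8620

0.8620


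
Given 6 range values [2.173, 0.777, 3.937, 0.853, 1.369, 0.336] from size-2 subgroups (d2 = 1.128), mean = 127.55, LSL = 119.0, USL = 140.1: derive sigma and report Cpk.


R_bar = (2.173 + 0.777 + 3.937 + 0.853 + 1.369 + 0.336) / 6 = 1.5741667
sigma = R_bar / d2 = 1.5741667 / 1.128 = 1.3955379
Cp = (USL - LSL)/(6*sigma) = (140.1 - 119.0)/(6*1.3955379) = 2.5199
Cpu = (140.1 - 127.55)/(3*1.3955379) = 2.9976
Cpl = (127.55 - 119.0)/(3*1.3955379) = 2.0422
Cpk = min(Cpu, Cpl) = 2.0422

2.0422


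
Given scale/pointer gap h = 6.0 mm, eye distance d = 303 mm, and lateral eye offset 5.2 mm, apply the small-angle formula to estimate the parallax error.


error = h * offset / d
= 6.0 * 5.2 / 303
= 0.1030

0.1030


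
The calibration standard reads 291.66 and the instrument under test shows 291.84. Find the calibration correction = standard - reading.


Correction = standard - reading
= 291.66 - 291.84
= -0.1800

-0.1800


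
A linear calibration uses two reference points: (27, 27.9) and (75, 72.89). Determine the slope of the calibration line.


slope = (y2 - y1) / (x2 - x1)
= (72.89 - 27.9) / (75 - 27)
= 44.9900 / 48
= 0.9373

0.9373


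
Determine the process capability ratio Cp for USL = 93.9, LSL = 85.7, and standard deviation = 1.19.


Cp = (USL - LSL) / (6 * sigma)
= (93.9 - 85.7) / (6 * 1.19)
= 8.2000 / 7.1400
= 1.1485

1.1485


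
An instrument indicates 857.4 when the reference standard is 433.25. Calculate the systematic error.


Systematic error = measured - true
= 857.4 - 433.25
= 424.1500

424.1500


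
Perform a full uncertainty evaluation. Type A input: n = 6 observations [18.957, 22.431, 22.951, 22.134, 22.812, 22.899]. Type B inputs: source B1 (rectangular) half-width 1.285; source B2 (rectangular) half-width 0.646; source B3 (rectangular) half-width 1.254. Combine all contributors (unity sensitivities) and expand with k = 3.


mean = (18.957 + 22.431 + 22.951 + 22.134 + 22.812 + 22.899) / 6 = 22.03066667
s = sqrt(sum((x - mean)^2)/(n-1)) = 1.5381722
u_A = s / sqrt(n) = 1.5381722 / sqrt(6) = 0.62795617
u_B1 = 1.285 / sqrt(3) = 0.7418951
u_B2 = 0.646 / sqrt(3) = 0.37296827
u_B3 = 1.254 / sqrt(3) = 0.72399724
uc = sqrt(0.62795617^2 + 0.7418951^2 + 0.37296827^2 + 0.72399724^2) = 1.2680752
U = k * uc = 3 * 1.2680752
U = 3.8042

3.8042


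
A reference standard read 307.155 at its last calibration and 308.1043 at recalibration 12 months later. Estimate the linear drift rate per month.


rate = (v2 - v1) / months
= (308.1043 - 307.155) / 12
= 0.9493 / 12
= 0.0791

0.0791


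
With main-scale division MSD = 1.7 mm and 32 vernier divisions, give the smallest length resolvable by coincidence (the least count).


LC = MSD / n_div
= 1.7 / 32
= 0.0531

0.0531


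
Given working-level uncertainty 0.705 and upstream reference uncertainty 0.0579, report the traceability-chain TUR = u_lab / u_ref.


TUR = u_lab / u_ref
= 0.705 / 0.0579
= 12.1762

12.1762


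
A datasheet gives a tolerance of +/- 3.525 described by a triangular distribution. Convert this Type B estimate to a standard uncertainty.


u_B = half_width / sqrt(6)
u_B = 3.525 / 2.4494897
u_B = 1.4391

1.4391


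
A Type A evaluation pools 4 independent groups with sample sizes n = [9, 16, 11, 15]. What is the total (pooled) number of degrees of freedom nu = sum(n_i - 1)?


nu = sum_i (n_i - 1)
nu = ((9 - 1) + (16 - 1) + (11 - 1) + (15 - 1))
nu = 8 + 15 + 10 + 14
nu = 47

47


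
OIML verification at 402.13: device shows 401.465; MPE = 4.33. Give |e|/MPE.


e = indication - reference = 401.465 - 402.13 = -0.6650
|e| = 0.6650
ratio = |e| / MPE = 0.6650 / 4.33
ratio = 0.1536

0.1536


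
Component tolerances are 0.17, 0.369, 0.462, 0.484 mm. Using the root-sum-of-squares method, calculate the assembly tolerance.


RSS = sqrt(0.17^2 + 0.369^2 + 0.462^2 + 0.484^2)
= sqrt(0.612761)
= 0.7828

0.7828


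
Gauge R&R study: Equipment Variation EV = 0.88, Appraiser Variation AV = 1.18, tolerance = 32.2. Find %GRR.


GRR = sqrt(EV^2 + AV^2) = sqrt(0.88^2 + 1.18^2) = 1.4720054
%GRR = GRR / tol * 100 = 1.4720054 / 32.2 * 100
%GRR = 4.5714

4.5714


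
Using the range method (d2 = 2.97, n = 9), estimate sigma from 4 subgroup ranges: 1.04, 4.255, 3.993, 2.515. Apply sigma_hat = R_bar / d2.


R_bar = (1.04 + 4.255 + 3.993 + 2.515) / 4
R_bar = 11.803 / 4 = 2.95075
sigma_hat = R_bar / d2 = 2.95075 / 2.97 = 0.9935

0.9935


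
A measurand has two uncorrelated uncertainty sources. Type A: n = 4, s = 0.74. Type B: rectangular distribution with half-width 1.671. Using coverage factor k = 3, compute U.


u_A = s / sqrt(n) = 0.74 / sqrt(4) = 0.37
u_B = half_width / sqrt(3) = 1.671 / sqrt(3) = 0.9647523
uc = sqrt(u_A^2 + u_B^2) = sqrt(0.37^2 + 0.9647523^2) = 1.0332701
U = k * uc = 3 * 1.0332701
U = 3.0998

3.0998


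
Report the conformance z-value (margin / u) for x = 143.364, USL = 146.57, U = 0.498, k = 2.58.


u = U / k = 0.498 / 2.58 = 0.19302326
margin = |USL - x| = |146.57 - 143.364| = 3.206
z = margin / u = 3.206 / 0.19302326
z = 16.6094

16.6094


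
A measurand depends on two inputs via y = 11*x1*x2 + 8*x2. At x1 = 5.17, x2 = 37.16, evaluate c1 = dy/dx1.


y = 11*x1*x2 + 8*x2
dy/dx1 = 11*x2
Evaluate at x2 = 37.16: c1 = 11 * 37.16
c1 = 408.7600

408.7600


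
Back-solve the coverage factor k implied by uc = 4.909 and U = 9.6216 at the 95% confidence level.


k = U / uc
k = 9.6216 / 4.909
k = 1.96

1.96


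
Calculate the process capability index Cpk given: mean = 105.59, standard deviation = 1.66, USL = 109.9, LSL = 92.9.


Cpu = (USL - mean) / (3*sigma) = (109.9 - 105.59) / (3*1.66) = 0.8655
Cpl = (mean - LSL) / (3*sigma) = (105.59 - 92.9) / (3*1.66) = 2.5482
Cpk = min(Cpu, Cpl) = 0.8655

0.8655


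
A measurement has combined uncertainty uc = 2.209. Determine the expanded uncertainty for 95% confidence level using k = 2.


U = k * uc
U = 2 * 2.209
U = 4.4180

4.4180


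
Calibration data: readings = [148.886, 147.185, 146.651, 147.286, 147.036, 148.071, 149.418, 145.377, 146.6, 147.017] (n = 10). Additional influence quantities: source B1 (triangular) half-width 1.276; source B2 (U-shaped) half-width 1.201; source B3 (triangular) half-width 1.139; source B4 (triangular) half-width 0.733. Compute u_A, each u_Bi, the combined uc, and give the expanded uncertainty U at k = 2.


mean = (148.886 + 147.185 + 146.651 + 147.286 + 147.036 + 148.071 + 149.418 + 145.377 + 146.6 + 147.017) / 10 = 147.3527
s = sqrt(sum((x - mean)^2)/(n-1)) = 1.1709599
u_A = s / sqrt(n) = 1.1709599 / sqrt(10) = 0.37029003
u_B1 = 1.276 / sqrt(6) = 0.52092482
u_B2 = 1.201 / sqrt(2) = 0.84923524
u_B3 = 1.139 / sqrt(6) = 0.4649948
u_B4 = 0.733 / sqrt(6) = 0.299246
uc = sqrt(0.37029003^2 + 0.52092482^2 + 0.84923524^2 + 0.4649948^2 + 0.299246^2) = 1.1981011
U = k * uc = 2 * 1.1981011
U = 2.3962

2.3962


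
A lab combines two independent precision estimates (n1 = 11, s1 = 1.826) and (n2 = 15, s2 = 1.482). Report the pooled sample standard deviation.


s_p = sqrt(((n1-1)*s1^2 + (n2-1)*s2^2) / (n1+n2-2))
numerator = (11-1)*1.826^2 + (15-1)*1.482^2 = 33.34276 + 30.748536 = 64.091296
denominator = 11 + 15 - 2 = 24
s_p^2 = 64.091296 / 24 = 2.6704707
s_p = sqrt(2.6704707) = 1.6342

1.6342


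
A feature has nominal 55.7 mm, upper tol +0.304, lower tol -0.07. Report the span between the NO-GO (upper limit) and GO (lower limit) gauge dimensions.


GO = nominal - lower_tol (smallest hole = maximum material condition)
GO = 55.7 - 0.07 = 55.63
NO-GO = nominal + upper_tol (largest hole = least material condition)
NO-GO = 55.7 + 0.304 = 56.004
spread = NO-GO - GO = 56.004 - 55.63 = 0.3740

0.3740


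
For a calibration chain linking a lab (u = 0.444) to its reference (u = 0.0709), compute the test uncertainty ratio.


TUR = u_lab / u_ref
= 0.444 / 0.0709
= 6.2623

6.2623


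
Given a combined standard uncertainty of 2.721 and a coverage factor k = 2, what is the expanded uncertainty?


U = k * uc
U = 2 * 2.721
U = 5.4420

5.4420


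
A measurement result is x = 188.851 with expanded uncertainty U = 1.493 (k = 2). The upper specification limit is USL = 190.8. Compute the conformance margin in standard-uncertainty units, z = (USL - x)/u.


u = U / k = 1.493 / 2 = 0.7465
margin = |USL - x| = |190.8 - 188.851| = 1.949
z = margin / u = 1.949 / 0.7465
z = 2.6109

2.6109


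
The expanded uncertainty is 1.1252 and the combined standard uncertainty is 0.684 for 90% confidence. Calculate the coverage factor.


k = U / uc
k = 1.1252 / 0.684
k = 1.645

1.645


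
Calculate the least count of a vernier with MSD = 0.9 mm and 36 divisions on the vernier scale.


LC = MSD / n_div
= 0.9 / 36
= 0.0250

0.0250


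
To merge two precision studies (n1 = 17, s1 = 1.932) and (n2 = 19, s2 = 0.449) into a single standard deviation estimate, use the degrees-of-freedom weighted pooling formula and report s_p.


s_p = sqrt(((n1-1)*s1^2 + (n2-1)*s2^2) / (n1+n2-2))
numerator = (17-1)*1.932^2 + (19-1)*0.449^2 = 59.721984 + 3.628818 = 63.350802
denominator = 17 + 19 - 2 = 34
s_p^2 = 63.350802 / 34 = 1.8632589
s_p = sqrt(1.8632589) = 1.3650

1.3650


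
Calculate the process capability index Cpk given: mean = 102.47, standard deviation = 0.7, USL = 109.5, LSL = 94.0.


Cpu = (USL - mean) / (3*sigma) = (109.5 - 102.47) / (3*0.7) = 3.3476
Cpl = (mean - LSL) / (3*sigma) = (102.47 - 94.0) / (3*0.7) = 4.0333
Cpk = min(Cpu, Cpl) = 3.3476

3.3476


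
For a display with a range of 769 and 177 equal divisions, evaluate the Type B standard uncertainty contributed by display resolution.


resolution = range / divisions
resolution = 769 / 177 = 4.3446328
u_res = resolution / (2*sqrt(3))
u_res = 4.3446328 / 3.4641016
u_res = 1.2542

1.2542


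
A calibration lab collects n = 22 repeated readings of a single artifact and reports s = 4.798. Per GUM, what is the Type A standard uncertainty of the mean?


u_A = s / sqrt(n)
u_A = 4.798 / sqrt(22)
u_A = 4.798 / 4.6904158
u_A = 1.0229

1.0229


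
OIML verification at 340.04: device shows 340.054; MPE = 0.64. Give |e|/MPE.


e = indication - reference = 340.054 - 340.04 = 0.0140
|e| = 0.0140
ratio = |e| / MPE = 0.0140 / 0.64
ratio = 0.0219

0.0219


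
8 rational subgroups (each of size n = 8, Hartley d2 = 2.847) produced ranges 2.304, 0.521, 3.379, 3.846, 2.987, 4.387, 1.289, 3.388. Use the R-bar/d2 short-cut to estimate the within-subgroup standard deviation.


R_bar = (2.304 + 0.521 + 3.379 + 3.846 + 2.987 + 4.387 + 1.289 + 3.388) / 8
R_bar = 22.101 / 8 = 2.762625
sigma_hat = R_bar / d2 = 2.762625 / 2.847 = 0.9704

0.9704


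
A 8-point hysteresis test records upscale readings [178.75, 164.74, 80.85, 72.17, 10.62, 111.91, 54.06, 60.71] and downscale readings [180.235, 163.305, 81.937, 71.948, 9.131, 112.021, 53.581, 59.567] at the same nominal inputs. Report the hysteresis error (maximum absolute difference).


|178.75 - 180.235| = 1.4850
|164.74 - 163.305| = 1.4350
|80.85 - 81.937| = 1.0870
|72.17 - 71.948| = 0.2220
|10.62 - 9.131| = 1.4890
|111.91 - 112.021| = 0.1110
|54.06 - 53.581| = 0.4790
|60.71 - 59.567| = 1.1430
hysteresis = max(diffs) = 1.4890

1.4890


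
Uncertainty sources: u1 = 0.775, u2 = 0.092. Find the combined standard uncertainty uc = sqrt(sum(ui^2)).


uc = sqrt(0.775^2 + 0.092^2)
uc = sqrt(0.609089)
uc = 0.7804

0.7804


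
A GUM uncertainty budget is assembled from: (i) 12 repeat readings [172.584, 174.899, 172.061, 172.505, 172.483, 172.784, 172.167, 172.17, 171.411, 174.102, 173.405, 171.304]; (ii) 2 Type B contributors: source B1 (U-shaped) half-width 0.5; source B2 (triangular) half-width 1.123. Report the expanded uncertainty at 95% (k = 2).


mean = (172.584 + 174.899 + 172.061 + 172.505 + 172.483 + 172.784 + 172.167 + 172.17 + 171.411 + 174.102 + 173.405 + 171.304) / 12 = 172.65625
s = sqrt(sum((x - mean)^2)/(n-1)) = 1.0429213
u_A = s / sqrt(n) = 1.0429213 / sqrt(12) = 0.30106545
u_B1 = 0.5 / sqrt(2) = 0.35355339
u_B2 = 1.123 / sqrt(6) = 0.45846283
uc = sqrt(0.30106545^2 + 0.35355339^2 + 0.45846283^2) = 0.65255542
U = k * uc = 2 * 0.65255542
U = 1.3051

1.3051


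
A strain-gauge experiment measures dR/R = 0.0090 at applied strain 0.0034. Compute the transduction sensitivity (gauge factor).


GF = (dR/R) / epsilon
= 0.0090 / 0.0034
= 2.6471

2.6471


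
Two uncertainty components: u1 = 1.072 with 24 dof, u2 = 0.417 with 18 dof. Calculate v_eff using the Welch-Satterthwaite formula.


uc = sqrt(u1^2 + u2^2) = sqrt(1.072^2 + 0.417^2) = 1.1502491
v_eff = uc^4 / (u1^4/v1 + u2^4/v2)
= 1.1502491^4 / (1.072^4/24 + 0.417^4/18)
= 1.7505221 / 0.056705849
v_eff = 30.8702

30.8702


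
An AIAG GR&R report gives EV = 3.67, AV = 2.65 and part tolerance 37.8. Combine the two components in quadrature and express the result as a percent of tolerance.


GRR = sqrt(EV^2 + AV^2) = sqrt(3.67^2 + 2.65^2) = 4.5267428
%GRR = GRR / tol * 100 = 4.5267428 / 37.8 * 100
%GRR = 11.9755

11.9755


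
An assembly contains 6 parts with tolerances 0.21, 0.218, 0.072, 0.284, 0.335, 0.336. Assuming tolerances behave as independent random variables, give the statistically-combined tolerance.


RSS = sqrt(0.21^2 + 0.218^2 + 0.072^2 + 0.284^2 + 0.335^2 + 0.336^2)
= sqrt(0.402585)
= 0.6345

0.6345


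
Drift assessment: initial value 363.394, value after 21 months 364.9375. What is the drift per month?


rate = (v2 - v1) / months
= (364.9375 - 363.394) / 21
= 1.5435 / 21
= 0.0735

0.0735


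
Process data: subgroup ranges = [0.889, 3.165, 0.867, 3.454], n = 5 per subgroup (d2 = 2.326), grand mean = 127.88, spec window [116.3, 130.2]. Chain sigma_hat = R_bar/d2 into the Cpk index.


R_bar = (0.889 + 3.165 + 0.867 + 3.454) / 4 = 2.09375
sigma = R_bar / d2 = 2.09375 / 2.326 = 0.90015047
Cp = (USL - LSL)/(6*sigma) = (130.2 - 116.3)/(6*0.90015047) = 2.5736
Cpu = (130.2 - 127.88)/(3*0.90015047) = 0.8591
Cpl = (127.88 - 116.3)/(3*0.90015047) = 4.2882
Cpk = min(Cpu, Cpl) = 0.8591

0.8591


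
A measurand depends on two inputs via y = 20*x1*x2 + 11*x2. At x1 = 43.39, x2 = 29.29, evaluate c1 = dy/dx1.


y = 20*x1*x2 + 11*x2
dy/dx1 = 20*x2
Evaluate at x2 = 29.29: c1 = 20 * 29.29
c1 = 585.8000

585.8000


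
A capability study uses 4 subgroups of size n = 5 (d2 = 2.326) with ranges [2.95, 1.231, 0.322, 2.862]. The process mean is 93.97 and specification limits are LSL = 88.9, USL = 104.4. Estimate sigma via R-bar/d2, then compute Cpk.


R_bar = (2.95 + 1.231 + 0.322 + 2.862) / 4 = 1.84125
sigma = R_bar / d2 = 1.84125 / 2.326 = 0.79159501
Cp = (USL - LSL)/(6*sigma) = (104.4 - 88.9)/(6*0.79159501) = 3.2635
Cpu = (104.4 - 93.97)/(3*0.79159501) = 4.3920
Cpl = (93.97 - 88.9)/(3*0.79159501) = 2.1349
Cpk = min(Cpu, Cpl) = 2.1349

2.1349


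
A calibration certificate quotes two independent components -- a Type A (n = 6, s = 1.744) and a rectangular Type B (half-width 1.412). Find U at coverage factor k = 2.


u_A = s / sqrt(n) = 1.744 / sqrt(6) = 0.71198502
u_B = half_width / sqrt(3) = 1.412 / sqrt(3) = 0.81521858
uc = sqrt(u_A^2 + u_B^2) = sqrt(0.71198502^2 + 0.81521858^2) = 1.0823604
U = k * uc = 2 * 1.0823604
U = 2.1647

2.1647


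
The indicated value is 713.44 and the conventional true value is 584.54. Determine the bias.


Systematic error = measured - true
= 713.44 - 584.54
= 128.9000

128.9000


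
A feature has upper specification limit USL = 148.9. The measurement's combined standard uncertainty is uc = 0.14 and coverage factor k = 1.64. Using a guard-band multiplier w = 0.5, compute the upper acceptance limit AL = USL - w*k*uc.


U = k * uc = 1.64 * 0.14 = 0.2296
guard band g = w * U = 0.5 * 0.2296 = 0.1148
AL = USL - g = 148.9 - 0.1148
AL = 148.7852

148.7852


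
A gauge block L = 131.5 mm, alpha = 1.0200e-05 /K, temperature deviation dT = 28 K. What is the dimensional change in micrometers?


dL = L * alpha * dT
= 131.5 * 1.0200e-05 * 28
= 0.0375564 mm
dL_um = 0.0375564 * 1000 = 37.5564 um

37.5564


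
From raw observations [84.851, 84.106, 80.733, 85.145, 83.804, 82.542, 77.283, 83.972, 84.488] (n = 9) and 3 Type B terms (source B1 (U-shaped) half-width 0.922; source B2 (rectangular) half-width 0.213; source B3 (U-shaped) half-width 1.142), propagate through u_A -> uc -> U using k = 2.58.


mean = (84.851 + 84.106 + 80.733 + 85.145 + 83.804 + 82.542 + 77.283 + 83.972 + 84.488) / 9 = 82.99155556
s = sqrt(sum((x - mean)^2)/(n-1)) = 2.5270612
u_A = s / sqrt(n) = 2.5270612 / sqrt(9) = 0.84235373
u_B1 = 0.922 / sqrt(2) = 0.65195245
u_B2 = 0.213 / sqrt(3) = 0.12297561
u_B3 = 1.142 / sqrt(2) = 0.80751594
uc = sqrt(0.84235373^2 + 0.65195245^2 + 0.12297561^2 + 0.80751594^2) = 1.342314
U = k * uc = 2.58 * 1.342314
U = 3.4632

3.4632


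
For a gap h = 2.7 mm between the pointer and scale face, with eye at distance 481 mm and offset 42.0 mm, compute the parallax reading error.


error = h * offset / d
= 2.7 * 42.0 / 481
= 0.2358

0.2358


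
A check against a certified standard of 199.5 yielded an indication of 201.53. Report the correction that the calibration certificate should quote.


Correction = standard - reading
= 199.5 - 201.53
= -2.0300

-2.0300


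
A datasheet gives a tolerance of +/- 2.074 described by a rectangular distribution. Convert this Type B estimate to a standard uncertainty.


u_B = half_width / sqrt(3)
u_B = 2.074 / 1.7320508
u_B = 1.1974

1.1974


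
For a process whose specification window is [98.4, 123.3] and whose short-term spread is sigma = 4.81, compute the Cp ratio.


Cp = (USL - LSL) / (6 * sigma)
= (123.3 - 98.4) / (6 * 4.81)
= 24.9000 / 28.8600
= 0.8628

0.8628


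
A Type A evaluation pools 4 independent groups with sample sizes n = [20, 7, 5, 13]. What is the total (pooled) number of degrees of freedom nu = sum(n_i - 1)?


nu = sum_i (n_i - 1)
nu = ((20 - 1) + (7 - 1) + (5 - 1) + (13 - 1))
nu = 19 + 6 + 4 + 12
nu = 41

41


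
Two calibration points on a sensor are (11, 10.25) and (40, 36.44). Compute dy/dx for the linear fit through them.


slope = (y2 - y1) / (x2 - x1)
= (36.44 - 10.25) / (40 - 11)
= 26.1900 / 29
= 0.9031

0.9031


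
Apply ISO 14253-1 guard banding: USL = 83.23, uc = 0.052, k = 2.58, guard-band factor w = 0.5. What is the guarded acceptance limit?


U = k * uc = 2.58 * 0.052 = 0.13416
guard band g = w * U = 0.5 * 0.13416 = 0.06708
AL = USL - g = 83.23 - 0.06708
AL = 83.1629

83.1629


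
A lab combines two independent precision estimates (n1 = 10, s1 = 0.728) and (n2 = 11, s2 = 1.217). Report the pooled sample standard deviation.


s_p = sqrt(((n1-1)*s1^2 + (n2-1)*s2^2) / (n1+n2-2))
numerator = (10-1)*0.728^2 + (11-1)*1.217^2 = 4.769856 + 14.81089 = 19.580746
denominator = 10 + 11 - 2 = 19
s_p^2 = 19.580746 / 19 = 1.0305656
s_p = sqrt(1.0305656) = 1.0152

1.0152


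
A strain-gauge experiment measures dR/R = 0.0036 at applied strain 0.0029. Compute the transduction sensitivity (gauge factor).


GF = (dR/R) / epsilon
= 0.0036 / 0.0029
= 1.2414

1.2414


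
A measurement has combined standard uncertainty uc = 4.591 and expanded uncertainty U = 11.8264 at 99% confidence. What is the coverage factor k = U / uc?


k = U / uc
k = 11.8264 / 4.591
k = 2.576

2.576
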